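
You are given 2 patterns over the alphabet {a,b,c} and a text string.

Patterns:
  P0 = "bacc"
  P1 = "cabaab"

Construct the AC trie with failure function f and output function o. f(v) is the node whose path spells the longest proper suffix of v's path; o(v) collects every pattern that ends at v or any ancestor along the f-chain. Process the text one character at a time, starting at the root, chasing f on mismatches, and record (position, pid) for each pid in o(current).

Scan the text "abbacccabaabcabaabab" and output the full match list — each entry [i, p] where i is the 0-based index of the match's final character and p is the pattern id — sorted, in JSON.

Build automaton:
Trie (insert patterns):
  0='ε' goto b→1 c→5
  1='b' goto a→2
  2='ba' goto c→3
  3='bac' goto c→4
  4='bacc' goto ·  ←P0
  5='c' goto a→6
  6='ca' goto b→7
  7='cab' goto a→8
  8='caba' goto a→9
  9='cabaa' goto b→10
  10='cabaab' goto ·  ←P1

Failure links (BFS by depth):
  n1('b'): parent n0 fail=0; on 'b' 0 → fail=0;  out ∅∪∅=∅
  n5('c'): parent n0 fail=0; on 'c' 0 → fail=0;  out ∅∪∅=∅
  n2('ba'): parent n1 fail=0; on 'a' 0 → fail=0;  out ∅∪∅=∅
  n6('ca'): parent n5 fail=0; on 'a' 0 → fail=0;  out ∅∪∅=∅
  n3('bac'): parent n2 fail=0; on 'c' 0 → fail=5;  out ∅∪∅=∅
  n7('cab'): parent n6 fail=0; on 'b' 0 → fail=1;  out ∅∪∅=∅
  n4('bacc'): parent n3 fail=5; on 'c' 5→0 → fail=5;  out {0}∪∅={0}
  n8('caba'): parent n7 fail=1; on 'a' 1 → fail=2;  out ∅∪∅=∅
  n9('cabaa'): parent n8 fail=2; on 'a' 2→0 → fail=0;  out ∅∪∅=∅
  n10('cabaab'): parent n9 fail=0; on 'b' 0 → fail=1;  out {1}∪∅={1}

Text stream:
pos 0 'a': at 0
pos 1 'b': at 1
pos 2 'b': at 1 (via fail)
pos 3 'a': at 2
pos 4 'c': at 3
pos 5 'c': at 4  emit P0@[2:5]
pos 6 'c': at 5 (via fail)
pos 7 'a': at 6
pos 8 'b': at 7
pos 9 'a': at 8
pos 10 'a': at 9
pos 11 'b': at 10  emit P1@[6:11]
pos 12 'c': at 5 (via fail)
pos 13 'a': at 6
pos 14 'b': at 7
pos 15 'a': at 8
pos 16 'a': at 9
pos 17 'b': at 10  emit P1@[12:17]
pos 18 'a': at 2 (via fail)
pos 19 'b': at 1 (via fail)

Result: [[5,0],[11,1],[17,1]]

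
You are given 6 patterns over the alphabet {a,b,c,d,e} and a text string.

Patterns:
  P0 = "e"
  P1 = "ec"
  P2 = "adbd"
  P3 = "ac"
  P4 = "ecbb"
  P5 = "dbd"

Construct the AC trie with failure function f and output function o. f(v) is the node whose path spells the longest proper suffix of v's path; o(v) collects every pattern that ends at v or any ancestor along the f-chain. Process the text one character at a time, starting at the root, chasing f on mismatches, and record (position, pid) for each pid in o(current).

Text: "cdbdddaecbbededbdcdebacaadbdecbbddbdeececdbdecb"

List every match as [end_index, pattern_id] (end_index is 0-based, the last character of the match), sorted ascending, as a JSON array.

Build automaton:
Trie nodes:
  0='ε' goto a→3 d→10 e→1
  1='e' goto c→2  [P0 ends]
  2='ec' goto b→8  [P1 ends]
  3='a' goto c→7 d→4
  4='ad' goto b→5
  5='adb' goto d→6
  6='adbd' goto ·  [P2 ends]
  7='ac' goto ·  [P3 ends]
  8='ecb' goto b→9
  9='ecbb' goto ·  [P4 ends]
  10='d' goto b→11
  11='db' goto d→12
  12='dbd' goto ·  [P5 ends]

BFS fail/out derivation:
  fail(1) 'e': from fail(0)=0 chase 'e': 0 ⇒ 0;  out={0}∪out(0)={0}
  fail(3) 'a': from fail(0)=0 chase 'a': 0 ⇒ 0;  out=∅∪out(0)=∅
  fail(10) 'd': from fail(0)=0 chase 'd': 0 ⇒ 0;  out=∅∪out(0)=∅
  fail(2) 'ec': from fail(1)=0 chase 'c': 0 ⇒ 0;  out={1}∪out(0)={1}
  fail(4) 'ad': from fail(3)=0 chase 'd': 0 ⇒ 10;  out=∅∪out(10)=∅
  fail(7) 'ac': from fail(3)=0 chase 'c': 0 ⇒ 0;  out={3}∪out(0)={3}
  fail(11) 'db': from fail(10)=0 chase 'b': 0 ⇒ 0;  out=∅∪out(0)=∅
  fail(5) 'adb': from fail(4)=10 chase 'b': 10 ⇒ 11;  out=∅∪out(11)=∅
  fail(8) 'ecb': from fail(2)=0 chase 'b': 0 ⇒ 0;  out=∅∪out(0)=∅
  fail(12) 'dbd': from fail(11)=0 chase 'd': 0 ⇒ 10;  out={5}∪out(10)={5}
  fail(6) 'adbd': from fail(5)=11 chase 'd': 11 ⇒ 12;  out={2}∪out(12)={2,5}
  fail(9) 'ecbb': from fail(8)=0 chase 'b': 0 ⇒ 0;  out={4}∪out(0)={4}

Scan:
i=0 'c': node 0→0
i=1 'd': node 0→10
i=2 'b': node 10→11
i=3 'd': node 11→12  ** P5@[1:3]
i=4 'd': node 12→10 ·f
i=5 'd': node 10→10 ·f
i=6 'a': node 10→3 ·f
i=7 'e': node 3→1 ·f  ** P0@[7:7]
i=8 'c': node 1→2  ** P1@[7:8]
i=9 'b': node 2→8
i=10 'b': node 8→9  ** P4@[7:10]
i=11 'e': node 9→1 ·f  ** P0@[11:11]
i=12 'd': node 1→10 ·f
i=13 'e': node 10→1 ·f  ** P0@[13:13]
i=14 'd': node 1→10 ·f
i=15 'b': node 10→11
i=16 'd': node 11→12  ** P5@[14:16]
i=17 'c': node 12→0 ·f
i=18 'd': node 0→10
i=19 'e': node 10→1 ·f  ** P0@[19:19]
i=20 'b': node 1→0 ·f
i=21 'a': node 0→3
i=22 'c': node 3→7  ** P3@[21:22]
i=23 'a': node 7→3 ·f
i=24 'a': node 3→3 ·f
i=25 'd': node 3→4
i=26 'b': node 4→5
i=27 'd': node 5→6  ** P2@[24:27],P5@[25:27]
i=28 'e': node 6→1 ·f  ** P0@[28:28]
i=29 'c': node 1→2  ** P1@[28:29]
i=30 'b': node 2→8
i=31 'b': node 8→9  ** P4@[28:31]
i=32 'd': node 9→10 ·f
i=33 'd': node 10→10 ·f
i=34 'b': node 10→11
i=35 'd': node 11→12  ** P5@[33:35]
i=36 'e': node 12→1 ·f  ** P0@[36:36]
i=37 'e': node 1→1 ·f  ** P0@[37:37]
i=38 'c': node 1→2  ** P1@[37:38]
i=39 'e': node 2→1 ·f  ** P0@[39:39]
i=40 'c': node 1→2  ** P1@[39:40]
i=41 'd': node 2→10 ·f
i=42 'b': node 10→11
i=43 'd': node 11→12  ** P5@[41:43]
i=44 'e': node 12→1 ·f  ** P0@[44:44]
i=45 'c': node 1→2  ** P1@[44:45]
i=46 'b': node 2→8

Matches: [[3,5],[7,0],[8,1],[10,4],[11,0],[13,0],[16,5],[19,0],[22,3],[27,2],[27,5],[28,0],[29,1],[31,4],[35,5],[36,0],[37,0],[38,1],[39,0],[40,1],[43,5],[44,0],[45,1]]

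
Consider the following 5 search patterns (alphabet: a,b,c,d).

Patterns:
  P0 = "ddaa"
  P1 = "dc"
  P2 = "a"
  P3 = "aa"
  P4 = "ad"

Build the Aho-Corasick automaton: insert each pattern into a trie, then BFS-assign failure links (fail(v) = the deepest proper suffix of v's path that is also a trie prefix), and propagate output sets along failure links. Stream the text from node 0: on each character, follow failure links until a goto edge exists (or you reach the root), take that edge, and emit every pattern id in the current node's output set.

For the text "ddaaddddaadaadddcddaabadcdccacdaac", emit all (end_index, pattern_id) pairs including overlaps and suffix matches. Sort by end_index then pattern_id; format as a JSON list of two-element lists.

Construct AC machine:
Trie (insert patterns):
  0='ε' goto a→6 d→1
  1='d' goto c→5 d→2
  2='dd' goto a→3
  3='dda' goto a→4
  4='ddaa' goto ·  ←P0
  5='dc' goto ·  ←P1
  6='a' goto a→7 d→8  ←P2
  7='aa' goto ·  ←P3
  8='ad' goto ·  ←P4

Failure links (BFS by depth):
  fail(1) 'd': from fail(0)=0 chase 'd': 0 ⇒ 0;  out=∅∪out(0)=∅
  fail(6) 'a': from fail(0)=0 chase 'a': 0 ⇒ 0;  out={2}∪out(0)={2}
  fail(2) 'dd': from fail(1)=0 chase 'd': 0 ⇒ 1;  out=∅∪out(1)=∅
  fail(5) 'dc': from fail(1)=0 chase 'c': 0 ⇒ 0;  out={1}∪out(0)={1}
  fail(7) 'aa': from fail(6)=0 chase 'a': 0 ⇒ 6;  out={3}∪out(6)={2,3}
  fail(8) 'ad': from fail(6)=0 chase 'd': 0 ⇒ 1;  out={4}∪out(1)={4}
  fail(3) 'dda': from fail(2)=1 chase 'a': 1→0 ⇒ 6;  out=∅∪out(6)={2}
  fail(4) 'ddaa': from fail(3)=6 chase 'a': 6 ⇒ 7;  out={0}∪out(7)={0,2,3}

Text stream:
i=0 'd': node 0→1
i=1 'd': node 1→2
i=2 'a': node 2→3  emit P2@[2:2]
i=3 'a': node 3→4  emit P0@[0:3],P2@[3:3],P3@[2:3]
i=4 'd': node 4→8 (via fail)  emit P4@[3:4]
i=5 'd': node 8→2 (via fail)
i=6 'd': node 2→2 (via fail)
i=7 'd': node 2→2 (via fail)
i=8 'a': node 2→3  emit P2@[8:8]
i=9 'a': node 3→4  emit P0@[6:9],P2@[9:9],P3@[8:9]
i=10 'd': node 4→8 (via fail)  emit P4@[9:10]
i=11 'a': node 8→6 (via fail)  emit P2@[11:11]
i=12 'a': node 6→7  emit P2@[12:12],P3@[11:12]
i=13 'd': node 7→8 (via fail)  emit P4@[12:13]
i=14 'd': node 8→2 (via fail)
i=15 'd': node 2→2 (via fail)
i=16 'c': node 2→5 (via fail)  emit P1@[15:16]
i=17 'd': node 5→1 (via fail)
i=18 'd': node 1→2
i=19 'a': node 2→3  emit P2@[19:19]
i=20 'a': node 3→4  emit P0@[17:20],P2@[20:20],P3@[19:20]
i=21 'b': node 4→0 (via fail)
i=22 'a': node 0→6  emit P2@[22:22]
i=23 'd': node 6→8  emit P4@[22:23]
i=24 'c': node 8→5 (via fail)  emit P1@[23:24]
i=25 'd': node 5→1 (via fail)
i=26 'c': node 1→5  emit P1@[25:26]
i=27 'c': node 5→0 (via fail)
i=28 'a': node 0→6  emit P2@[28:28]
i=29 'c': node 6→0 (via fail)
i=30 'd': node 0→1
i=31 'a': node 1→6 (via fail)  emit P2@[31:31]
i=32 'a': node 6→7  emit P2@[32:32],P3@[31:32]
i=33 'c': node 7→0 (via fail)

All matches (sorted): [[2,2],[3,0],[3,2],[3,3],[4,4],[8,2],[9,0],[9,2],[9,3],[10,4],[11,2],[12,2],[12,3],[13,4],[16,1],[19,2],[20,0],[20,2],[20,3],[22,2],[23,4],[24,1],[26,1],[28,2],[31,2],[32,2],[32,3]]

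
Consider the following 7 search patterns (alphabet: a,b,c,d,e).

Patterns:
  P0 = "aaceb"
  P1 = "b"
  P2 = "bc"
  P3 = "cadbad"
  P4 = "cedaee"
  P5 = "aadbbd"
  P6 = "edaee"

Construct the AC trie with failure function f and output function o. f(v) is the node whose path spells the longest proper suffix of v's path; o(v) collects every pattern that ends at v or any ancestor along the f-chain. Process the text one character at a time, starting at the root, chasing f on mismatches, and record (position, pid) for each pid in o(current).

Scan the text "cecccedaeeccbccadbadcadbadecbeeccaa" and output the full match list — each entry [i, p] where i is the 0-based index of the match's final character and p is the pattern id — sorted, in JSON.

Construct AC machine:
Trie (insert patterns):
  n0 'ε': a→1 b→6 c→8 e→23
  n1 'a': a→2
  n2 'aa': c→3 d→19
  n3 'aac': e→4
  n4 'aace': b→5
  n5 'aaceb': ·  ←P0
  n6 'b': c→7  ←P1
  n7 'bc': ·  ←P2
  n8 'c': a→9 e→14
  n9 'ca': d→10
  n10 'cad': b→11
  n11 'cadb': a→12
  n12 'cadba': d→13
  n13 'cadbad': ·  ←P3
  n14 'ce': d→15
  n15 'ced': a→16
  n16 'ceda': e→17
  n17 'cedae': e→18
  n18 'cedaee': ·  ←P4
  n19 'aad': b→20
  n20 'aadb': b→21
  n21 'aadbb': d→22
  n22 'aadbbd': ·  ←P5
  n23 'e': d→24
  n24 'ed': a→25
  n25 'eda': e→26
  n26 'edae': e→27
  n27 'edaee': ·  ←P6

BFS fail/out derivation:
  n1('a'): parent n0 fail=0; on 'a' 0 → fail=0;  out ∅∪∅=∅
  n6('b'): parent n0 fail=0; on 'b' 0 → fail=0;  out {1}∪∅={1}
  n8('c'): parent n0 fail=0; on 'c' 0 → fail=0;  out ∅∪∅=∅
  n23('e'): parent n0 fail=0; on 'e' 0 → fail=0;  out ∅∪∅=∅
  n2('aa'): parent n1 fail=0; on 'a' 0 → fail=1;  out ∅∪∅=∅
  n7('bc'): parent n6 fail=0; on 'c' 0 → fail=8;  out {2}∪∅={2}
  n9('ca'): parent n8 fail=0; on 'a' 0 → fail=1;  out ∅∪∅=∅
  n14('ce'): parent n8 fail=0; on 'e' 0 → fail=23;  out ∅∪∅=∅
  n24('ed'): parent n23 fail=0; on 'd' 0 → fail=0;  out ∅∪∅=∅
  n3('aac'): parent n2 fail=1; on 'c' 1→0 → fail=8;  out ∅∪∅=∅
  n10('cad'): parent n9 fail=1; on 'd' 1→0 → fail=0;  out ∅∪∅=∅
  n15('ced'): parent n14 fail=23; on 'd' 23 → fail=24;  out ∅∪∅=∅
  n19('aad'): parent n2 fail=1; on 'd' 1→0 → fail=0;  out ∅∪∅=∅
  n25('eda'): parent n24 fail=0; on 'a' 0 → fail=1;  out ∅∪∅=∅
  n4('aace'): parent n3 fail=8; on 'e' 8 → fail=14;  out ∅∪∅=∅
  n11('cadb'): parent n10 fail=0; on 'b' 0 → fail=6;  out ∅∪{1}={1}
  n16('ceda'): parent n15 fail=24; on 'a' 24 → fail=25;  out ∅∪∅=∅
  n20('aadb'): parent n19 fail=0; on 'b' 0 → fail=6;  out ∅∪{1}={1}
  n26('edae'): parent n25 fail=1; on 'e' 1→0 → fail=23;  out ∅∪∅=∅
  n5('aaceb'): parent n4 fail=14; on 'b' 14→23→0 → fail=6;  out {0}∪{1}={0,1}
  n12('cadba'): parent n11 fail=6; on 'a' 6→0 → fail=1;  out ∅∪∅=∅
  n17('cedae'): parent n16 fail=25; on 'e' 25 → fail=26;  out ∅∪∅=∅
  n21('aadbb'): parent n20 fail=6; on 'b' 6→0 → fail=6;  out ∅∪{1}={1}
  n27('edaee'): parent n26 fail=23; on 'e' 23→0 → fail=23;  out {6}∪∅={6}
  n13('cadbad'): parent n12 fail=1; on 'd' 1→0 → fail=0;  out {3}∪∅={3}
  n18('cedaee'): parent n17 fail=26; on 'e' 26 → fail=27;  out {4}∪{6}={4,6}
  n22('aadbbd'): parent n21 fail=6; on 'd' 6→0 → fail=0;  out {5}∪∅={5}

Scan:
i=0 'c': node 0→8
i=1 'e': node 8→14
i=2 'c': node 14→8 ·f
i=3 'c': node 8→8 ·f
i=4 'c': node 8→8 ·f
i=5 'e': node 8→14
i=6 'd': node 14→15
i=7 'a': node 15→16
i=8 'e': node 16→17
i=9 'e': node 17→18  → match P4@[4:9],P6@[5:9]
i=10 'c': node 18→8 ·f
i=11 'c': node 8→8 ·f
i=12 'b': node 8→6 ·f  → match P1@[12:12]
i=13 'c': node 6→7  → match P2@[12:13]
i=14 'c': node 7→8 ·f
i=15 'a': node 8→9
i=16 'd': node 9→10
i=17 'b': node 10→11  → match P1@[17:17]
i=18 'a': node 11→12
i=19 'd': node 12→13  → match P3@[14:19]
i=20 'c': node 13→8 ·f
i=21 'a': node 8→9
i=22 'd': node 9→10
i=23 'b': node 10→11  → match P1@[23:23]
i=24 'a': node 11→12
i=25 'd': node 12→13  → match P3@[20:25]
i=26 'e': node 13→23 ·f
i=27 'c': node 23→8 ·f
i=28 'b': node 8→6 ·f  → match P1@[28:28]
i=29 'e': node 6→23 ·f
i=30 'e': node 23→23 ·f
i=31 'c': node 23→8 ·f
i=32 'c': node 8→8 ·f
i=33 'a': node 8→9
i=34 'a': node 9→2 ·f

All matches (sorted): [[9,4],[9,6],[12,1],[13,2],[17,1],[19,3],[23,1],[25,3],[28,1]]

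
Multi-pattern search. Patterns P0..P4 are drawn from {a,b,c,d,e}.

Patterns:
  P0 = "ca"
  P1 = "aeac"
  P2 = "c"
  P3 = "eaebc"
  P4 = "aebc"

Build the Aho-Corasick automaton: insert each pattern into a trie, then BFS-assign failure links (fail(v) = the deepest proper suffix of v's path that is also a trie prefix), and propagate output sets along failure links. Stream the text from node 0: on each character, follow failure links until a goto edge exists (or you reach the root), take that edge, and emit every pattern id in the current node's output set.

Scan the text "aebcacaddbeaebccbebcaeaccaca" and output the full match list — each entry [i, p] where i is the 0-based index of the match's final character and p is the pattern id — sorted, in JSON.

Build automaton:
Trie nodes:
  0='ε' goto a→3 c→1 e→7
  1='c' goto a→2  [P2 ends]
  2='ca' goto ·  [P0 ends]
  3='a' goto e→4
  4='ae' goto a→5 b→12
  5='aea' goto c→6
  6='aeac' goto ·  [P1 ends]
  7='e' goto a→8
  8='ea' goto e→9
  9='eae' goto b→10
  10='eaeb' goto c→11
  11='eaebc' goto ·  [P3 ends]
  12='aeb' goto c→13
  13='aebc' goto ·  [P4 ends]

BFS fail/out derivation:
  n1('c'): parent n0 fail=0; on 'c' 0 → fail=0;  out {2}∪∅={2}
  n3('a'): parent n0 fail=0; on 'a' 0 → fail=0;  out ∅∪∅=∅
  n7('e'): parent n0 fail=0; on 'e' 0 → fail=0;  out ∅∪∅=∅
  n2('ca'): parent n1 fail=0; on 'a' 0 → fail=3;  out {0}∪∅={0}
  n4('ae'): parent n3 fail=0; on 'e' 0 → fail=7;  out ∅∪∅=∅
  n8('ea'): parent n7 fail=0; on 'a' 0 → fail=3;  out ∅∪∅=∅
  n5('aea'): parent n4 fail=7; on 'a' 7 → fail=8;  out ∅∪∅=∅
  n9('eae'): parent n8 fail=3; on 'e' 3 → fail=4;  out ∅∪∅=∅
  n12('aeb'): parent n4 fail=7; on 'b' 7→0 → fail=0;  out ∅∪∅=∅
  n6('aeac'): parent n5 fail=8; on 'c' 8→3→0 → fail=1;  out {1}∪{2}={1,2}
  n10('eaeb'): parent n9 fail=4; on 'b' 4 → fail=12;  out ∅∪∅=∅
  n13('aebc'): parent n12 fail=0; on 'c' 0 → fail=1;  out {4}∪{2}={2,4}
  n11('eaebc'): parent n10 fail=12; on 'c' 12 → fail=13;  out {3}∪{2,4}={2,3,4}

Text stream:
pos 0 'a': at 3
pos 1 'e': at 4
pos 2 'b': at 12
pos 3 'c': at 13  ** P2@[3:3],P4@[0:3]
pos 4 'a': at 2 (via fail)  ** P0@[3:4]
pos 5 'c': at 1 (via fail)  ** P2@[5:5]
pos 6 'a': at 2  ** P0@[5:6]
pos 7 'd': at 0 (via fail)
pos 8 'd': at 0
pos 9 'b': at 0
pos 10 'e': at 7
pos 11 'a': at 8
pos 12 'e': at 9
pos 13 'b': at 10
pos 14 'c': at 11  ** P2@[14:14],P3@[10:14],P4@[11:14]
pos 15 'c': at 1 (via fail)  ** P2@[15:15]
pos 16 'b': at 0 (via fail)
pos 17 'e': at 7
pos 18 'b': at 0 (via fail)
pos 19 'c': at 1  ** P2@[19:19]
pos 20 'a': at 2  ** P0@[19:20]
pos 21 'e': at 4 (via fail)
pos 22 'a': at 5
pos 23 'c': at 6  ** P1@[20:23],P2@[23:23]
pos 24 'c': at 1 (via fail)  ** P2@[24:24]
pos 25 'a': at 2  ** P0@[24:25]
pos 26 'c': at 1 (via fail)  ** P2@[26:26]
pos 27 'a': at 2  ** P0@[26:27]

Result: [[3,2],[3,4],[4,0],[5,2],[6,0],[14,2],[14,3],[14,4],[15,2],[19,2],[20,0],[23,1],[23,2],[24,2],[25,0],[26,2],[27,0]]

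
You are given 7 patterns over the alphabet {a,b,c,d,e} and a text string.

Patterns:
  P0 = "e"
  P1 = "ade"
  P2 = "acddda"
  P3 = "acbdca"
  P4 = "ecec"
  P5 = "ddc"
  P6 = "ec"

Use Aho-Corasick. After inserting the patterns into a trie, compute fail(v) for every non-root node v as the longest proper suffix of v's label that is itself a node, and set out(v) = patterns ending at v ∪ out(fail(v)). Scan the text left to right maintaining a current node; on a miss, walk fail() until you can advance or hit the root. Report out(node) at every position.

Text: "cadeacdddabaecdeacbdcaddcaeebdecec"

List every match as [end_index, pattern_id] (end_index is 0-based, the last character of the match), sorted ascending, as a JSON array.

Build:
Trie (insert patterns):
  n0 'ε': a→2 d→17 e→1
  n1 'e': c→14  [P0 ends]
  n2 'a': c→5 d→3
  n3 'ad': e→4
  n4 'ade': ·  [P1 ends]
  n5 'ac': b→10 d→6
  n6 'acd': d→7
  n7 'acdd': d→8
  n8 'acddd': a→9
  n9 'acddda': ·  [P2 ends]
  n10 'acb': d→11
  n11 'acbd': c→12
  n12 'acbdc': a→13
  n13 'acbdca': ·  [P3 ends]
  n14 'ec': e→15  [P6 ends]
  n15 'ece': c→16
  n16 'ecec': ·  [P4 ends]
  n17 'd': d→18
  n18 'dd': c→19
  n19 'ddc': ·  [P5 ends]

Failure links (BFS by depth):
  fail(1) 'e': from fail(0)=0 chase 'e': 0 ⇒ 0;  out={0}∪out(0)={0}
  fail(2) 'a': from fail(0)=0 chase 'a': 0 ⇒ 0;  out=∅∪out(0)=∅
  fail(17) 'd': from fail(0)=0 chase 'd': 0 ⇒ 0;  out=∅∪out(0)=∅
  fail(3) 'ad': from fail(2)=0 chase 'd': 0 ⇒ 17;  out=∅∪out(17)=∅
  fail(5) 'ac': from fail(2)=0 chase 'c': 0 ⇒ 0;  out=∅∪out(0)=∅
  fail(14) 'ec': from fail(1)=0 chase 'c': 0 ⇒ 0;  out={6}∪out(0)={6}
  fail(18) 'dd': from fail(17)=0 chase 'd': 0 ⇒ 17;  out=∅∪out(17)=∅
  fail(4) 'ade': from fail(3)=17 chase 'e': 17→0 ⇒ 1;  out={1}∪out(1)={0,1}
  fail(6) 'acd': from fail(5)=0 chase 'd': 0 ⇒ 17;  out=∅∪out(17)=∅
  fail(10) 'acb': from fail(5)=0 chase 'b': 0 ⇒ 0;  out=∅∪out(0)=∅
  fail(15) 'ece': from fail(14)=0 chase 'e': 0 ⇒ 1;  out=∅∪out(1)={0}
  fail(19) 'ddc': from fail(18)=17 chase 'c': 17→0 ⇒ 0;  out={5}∪out(0)={5}
  fail(7) 'acdd': from fail(6)=17 chase 'd': 17 ⇒ 18;  out=∅∪out(18)=∅
  fail(11) 'acbd': from fail(10)=0 chase 'd': 0 ⇒ 17;  out=∅∪out(17)=∅
  fail(16) 'ecec': from fail(15)=1 chase 'c': 1 ⇒ 14;  out={4}∪out(14)={4,6}
  fail(8) 'acddd': from fail(7)=18 chase 'd': 18→17 ⇒ 18;  out=∅∪out(18)=∅
  fail(12) 'acbdc': from fail(11)=17 chase 'c': 17→0 ⇒ 0;  out=∅∪out(0)=∅
  fail(9) 'acddda': from fail(8)=18 chase 'a': 18→17→0 ⇒ 2;  out={2}∪out(2)={2}
  fail(13) 'acbdca': from fail(12)=0 chase 'a': 0 ⇒ 2;  out={3}∪out(2)={3}

Text stream:
pos 0 'c': at 0
pos 1 'a': at 2
pos 2 'd': at 3
pos 3 'e': at 4  emit P0@[3:3],P1@[1:3]
pos 4 'a': at 2 ·f
pos 5 'c': at 5
pos 6 'd': at 6
pos 7 'd': at 7
pos 8 'd': at 8
pos 9 'a': at 9  emit P2@[4:9]
pos 10 'b': at 0 ·f
pos 11 'a': at 2
pos 12 'e': at 1 ·f  emit P0@[12:12]
pos 13 'c': at 14  emit P6@[12:13]
pos 14 'd': at 17 ·f
pos 15 'e': at 1 ·f  emit P0@[15:15]
pos 16 'a': at 2 ·f
pos 17 'c': at 5
pos 18 'b': at 10
pos 19 'd': at 11
pos 20 'c': at 12
pos 21 'a': at 13  emit P3@[16:21]
pos 22 'd': at 3 ·f
pos 23 'd': at 18 ·f
pos 24 'c': at 19  emit P5@[22:24]
pos 25 'a': at 2 ·f
pos 26 'e': at 1 ·f  emit P0@[26:26]
pos 27 'e': at 1 ·f  emit P0@[27:27]
pos 28 'b': at 0 ·f
pos 29 'd': at 17
pos 30 'e': at 1 ·f  emit P0@[30:30]
pos 31 'c': at 14  emit P6@[30:31]
pos 32 'e': at 15  emit P0@[32:32]
pos 33 'c': at 16  emit P4@[30:33],P6@[32:33]

All matches (sorted): [[3,0],[3,1],[9,2],[12,0],[13,6],[15,0],[21,3],[24,5],[26,0],[27,0],[30,0],[31,6],[32,0],[33,4],[33,6]]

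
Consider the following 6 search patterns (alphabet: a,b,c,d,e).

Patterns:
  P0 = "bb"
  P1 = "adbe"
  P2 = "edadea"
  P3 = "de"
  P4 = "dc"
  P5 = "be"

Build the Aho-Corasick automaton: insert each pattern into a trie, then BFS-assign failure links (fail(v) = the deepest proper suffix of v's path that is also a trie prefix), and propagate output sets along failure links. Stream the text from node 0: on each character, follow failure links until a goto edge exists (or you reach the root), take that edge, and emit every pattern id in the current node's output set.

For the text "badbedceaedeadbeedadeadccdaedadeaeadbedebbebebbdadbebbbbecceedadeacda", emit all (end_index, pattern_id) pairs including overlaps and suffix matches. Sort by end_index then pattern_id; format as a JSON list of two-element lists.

Build automaton:
Trie (insert patterns):
  n0 'ε': a→3 b→1 d→13 e→7
  n1 'b': b→2 e→16
  n2 'bb': ·  ←P0
  n3 'a': d→4
  n4 'ad': b→5
  n5 'adb': e→6
  n6 'adbe': ·  ←P1
  n7 'e': d→8
  n8 'ed': a→9
  n9 'eda': d→10
  n10 'edad': e→11
  n11 'edade': a→12
  n12 'edadea': ·  ←P2
  n13 'd': c→15 e→14
  n14 'de': ·  ←P3
  n15 'dc': ·  ←P4
  n16 'be': ·  ←P5

Failure links (BFS by depth):
  fail(1) 'b': from fail(0)=0 chase 'b': 0 ⇒ 0;  out=∅∪out(0)=∅
  fail(3) 'a': from fail(0)=0 chase 'a': 0 ⇒ 0;  out=∅∪out(0)=∅
  fail(7) 'e': from fail(0)=0 chase 'e': 0 ⇒ 0;  out=∅∪out(0)=∅
  fail(13) 'd': from fail(0)=0 chase 'd': 0 ⇒ 0;  out=∅∪out(0)=∅
  fail(2) 'bb': from fail(1)=0 chase 'b': 0 ⇒ 1;  out={0}∪out(1)={0}
  fail(4) 'ad': from fail(3)=0 chase 'd': 0 ⇒ 13;  out=∅∪out(13)=∅
  fail(8) 'ed': from fail(7)=0 chase 'd': 0 ⇒ 13;  out=∅∪out(13)=∅
  fail(14) 'de': from fail(13)=0 chase 'e': 0 ⇒ 7;  out={3}∪out(7)={3}
  fail(15) 'dc': from fail(13)=0 chase 'c': 0 ⇒ 0;  out={4}∪out(0)={4}
  fail(16) 'be': from fail(1)=0 chase 'e': 0 ⇒ 7;  out={5}∪out(7)={5}
  fail(5) 'adb': from fail(4)=13 chase 'b': 13→0 ⇒ 1;  out=∅∪out(1)=∅
  fail(9) 'eda': from fail(8)=13 chase 'a': 13→0 ⇒ 3;  out=∅∪out(3)=∅
  fail(6) 'adbe': from fail(5)=1 chase 'e': 1 ⇒ 16;  out={1}∪out(16)={1,5}
  fail(10) 'edad': from fail(9)=3 chase 'd': 3 ⇒ 4;  out=∅∪out(4)=∅
  fail(11) 'edade': from fail(10)=4 chase 'e': 4→13 ⇒ 14;  out=∅∪out(14)={3}
  fail(12) 'edadea': from fail(11)=14 chase 'a': 14→7→0 ⇒ 3;  out={2}∪out(3)={2}

Run:
pos 0 'b': at 1
pos 1 'a': at 3 (fail-walked)
pos 2 'd': at 4
pos 3 'b': at 5
pos 4 'e': at 6  → match P1@[1:4],P5@[3:4]
pos 5 'd': at 8 (fail-walked)
pos 6 'c': at 15 (fail-walked)  → match P4@[5:6]
pos 7 'e': at 7 (fail-walked)
pos 8 'a': at 3 (fail-walked)
pos 9 'e': at 7 (fail-walked)
pos 10 'd': at 8
pos 11 'e': at 14 (fail-walked)  → match P3@[10:11]
pos 12 'a': at 3 (fail-walked)
pos 13 'd': at 4
pos 14 'b': at 5
pos 15 'e': at 6  → match P1@[12:15],P5@[14:15]
pos 16 'e': at 7 (fail-walked)
pos 17 'd': at 8
pos 18 'a': at 9
pos 19 'd': at 10
pos 20 'e': at 11  → match P3@[19:20]
pos 21 'a': at 12  → match P2@[16:21]
pos 22 'd': at 4 (fail-walked)
pos 23 'c': at 15 (fail-walked)  → match P4@[22:23]
pos 24 'c': at 0 (fail-walked)
pos 25 'd': at 13
pos 26 'a': at 3 (fail-walked)
pos 27 'e': at 7 (fail-walked)
pos 28 'd': at 8
pos 29 'a': at 9
pos 30 'd': at 10
pos 31 'e': at 11  → match P3@[30:31]
pos 32 'a': at 12  → match P2@[27:32]
pos 33 'e': at 7 (fail-walked)
pos 34 'a': at 3 (fail-walked)
pos 35 'd': at 4
pos 36 'b': at 5
pos 37 'e': at 6  → match P1@[34:37],P5@[36:37]
pos 38 'd': at 8 (fail-walked)
pos 39 'e': at 14 (fail-walked)  → match P3@[38:39]
pos 40 'b': at 1 (fail-walked)
pos 41 'b': at 2  → match P0@[40:41]
pos 42 'e': at 16 (fail-walked)  → match P5@[41:42]
pos 43 'b': at 1 (fail-walked)
pos 44 'e': at 16  → match P5@[43:44]
pos 45 'b': at 1 (fail-walked)
pos 46 'b': at 2  → match P0@[45:46]
pos 47 'd': at 13 (fail-walked)
pos 48 'a': at 3 (fail-walked)
pos 49 'd': at 4
pos 50 'b': at 5
pos 51 'e': at 6  → match P1@[48:51],P5@[50:51]
pos 52 'b': at 1 (fail-walked)
pos 53 'b': at 2  → match P0@[52:53]
pos 54 'b': at 2 (fail-walked)  → match P0@[53:54]
pos 55 'b': at 2 (fail-walked)  → match P0@[54:55]
pos 56 'e': at 16 (fail-walked)  → match P5@[55:56]
pos 57 'c': at 0 (fail-walked)
pos 58 'c': at 0
pos 59 'e': at 7
pos 60 'e': at 7 (fail-walked)
pos 61 'd': at 8
pos 62 'a': at 9
pos 63 'd': at 10
pos 64 'e': at 11  → match P3@[63:64]
pos 65 'a': at 12  → match P2@[60:65]
pos 66 'c': at 0 (fail-walked)
pos 67 'd': at 13
pos 68 'a': at 3 (fail-walked)

Matches: [[4,1],[4,5],[6,4],[11,3],[15,1],[15,5],[20,3],[21,2],[23,4],[31,3],[32,2],[37,1],[37,5],[39,3],[41,0],[42,5],[44,5],[46,0],[51,1],[51,5],[53,0],[54,0],[55,0],[56,5],[64,3],[65,2]]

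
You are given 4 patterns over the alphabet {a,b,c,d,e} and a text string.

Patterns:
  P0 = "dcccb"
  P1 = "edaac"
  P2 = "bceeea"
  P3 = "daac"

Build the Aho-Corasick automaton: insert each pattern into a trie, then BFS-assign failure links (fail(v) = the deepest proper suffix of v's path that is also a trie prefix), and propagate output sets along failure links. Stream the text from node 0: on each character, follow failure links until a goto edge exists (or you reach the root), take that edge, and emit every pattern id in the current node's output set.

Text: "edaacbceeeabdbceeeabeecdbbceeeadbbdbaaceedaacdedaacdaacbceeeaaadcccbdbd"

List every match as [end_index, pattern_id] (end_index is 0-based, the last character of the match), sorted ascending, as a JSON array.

Build automaton:
Trie nodes:
  n0 'ε': b→11 d→1 e→6
  n1 'd': a→17 c→2
  n2 'dc': c→3
  n3 'dcc': c→4
  n4 'dccc': b→5
  n5 'dcccb': ·  [P0 ends]
  n6 'e': d→7
  n7 'ed': a→8
  n8 'eda': a→9
  n9 'edaa': c→10
  n10 'edaac': ·  [P1 ends]
  n11 'b': c→12
  n12 'bc': e→13
  n13 'bce': e→14
  n14 'bcee': e→15
  n15 'bceee': a→16
  n16 'bceeea': ·  [P2 ends]
  n17 'da': a→18
  n18 'daa': c→19
  n19 'daac': ·  [P3 ends]

BFS fail/out derivation:
  n1('d'): parent n0 fail=0; on 'd' 0 → fail=0;  out ∅∪∅=∅
  n6('e'): parent n0 fail=0; on 'e' 0 → fail=0;  out ∅∪∅=∅
  n11('b'): parent n0 fail=0; on 'b' 0 → fail=0;  out ∅∪∅=∅
  n2('dc'): parent n1 fail=0; on 'c' 0 → fail=0;  out ∅∪∅=∅
  n7('ed'): parent n6 fail=0; on 'd' 0 → fail=1;  out ∅∪∅=∅
  n12('bc'): parent n11 fail=0; on 'c' 0 → fail=0;  out ∅∪∅=∅
  n17('da'): parent n1 fail=0; on 'a' 0 → fail=0;  out ∅∪∅=∅
  n3('dcc'): parent n2 fail=0; on 'c' 0 → fail=0;  out ∅∪∅=∅
  n8('eda'): parent n7 fail=1; on 'a' 1 → fail=17;  out ∅∪∅=∅
  n13('bce'): parent n12 fail=0; on 'e' 0 → fail=6;  out ∅∪∅=∅
  n18('daa'): parent n17 fail=0; on 'a' 0 → fail=0;  out ∅∪∅=∅
  n4('dccc'): parent n3 fail=0; on 'c' 0 → fail=0;  out ∅∪∅=∅
  n9('edaa'): parent n8 fail=17; on 'a' 17 → fail=18;  out ∅∪∅=∅
  n14('bcee'): parent n13 fail=6; on 'e' 6→0 → fail=6;  out ∅∪∅=∅
  n19('daac'): parent n18 fail=0; on 'c' 0 → fail=0;  out {3}∪∅={3}
  n5('dcccb'): parent n4 fail=0; on 'b' 0 → fail=11;  out {0}∪∅={0}
  n10('edaac'): parent n9 fail=18; on 'c' 18 → fail=19;  out {1}∪{3}={1,3}
  n15('bceee'): parent n14 fail=6; on 'e' 6→0 → fail=6;  out ∅∪∅=∅
  n16('bceeea'): parent n15 fail=6; on 'a' 6→0 → fail=0;  out {2}∪∅={2}

Scan:
pos 0 'e': at 6
pos 1 'd': at 7
pos 2 'a': at 8
pos 3 'a': at 9
pos 4 'c': at 10  → match P1@[0:4],P3@[1:4]
pos 5 'b': at 11 (fail-walked)
pos 6 'c': at 12
pos 7 'e': at 13
pos 8 'e': at 14
pos 9 'e': at 15
pos 10 'a': at 16  → match P2@[5:10]
pos 11 'b': at 11 (fail-walked)
pos 12 'd': at 1 (fail-walked)
pos 13 'b': at 11 (fail-walked)
pos 14 'c': at 12
pos 15 'e': at 13
pos 16 'e': at 14
pos 17 'e': at 15
pos 18 'a': at 16  → match P2@[13:18]
pos 19 'b': at 11 (fail-walked)
pos 20 'e': at 6 (fail-walked)
pos 21 'e': at 6 (fail-walked)
pos 22 'c': at 0 (fail-walked)
pos 23 'd': at 1
pos 24 'b': at 11 (fail-walked)
pos 25 'b': at 11 (fail-walked)
pos 26 'c': at 12
pos 27 'e': at 13
pos 28 'e': at 14
pos 29 'e': at 15
pos 30 'a': at 16  → match P2@[25:30]
pos 31 'd': at 1 (fail-walked)
pos 32 'b': at 11 (fail-walked)
pos 33 'b': at 11 (fail-walked)
pos 34 'd': at 1 (fail-walked)
pos 35 'b': at 11 (fail-walked)
pos 36 'a': at 0 (fail-walked)
pos 37 'a': at 0
pos 38 'c': at 0
pos 39 'e': at 6
pos 40 'e': at 6 (fail-walked)
pos 41 'd': at 7
pos 42 'a': at 8
pos 43 'a': at 9
pos 44 'c': at 10  → match P1@[40:44],P3@[41:44]
pos 45 'd': at 1 (fail-walked)
pos 46 'e': at 6 (fail-walked)
pos 47 'd': at 7
pos 48 'a': at 8
pos 49 'a': at 9
pos 50 'c': at 10  → match P1@[46:50],P3@[47:50]
pos 51 'd': at 1 (fail-walked)
pos 52 'a': at 17
pos 53 'a': at 18
pos 54 'c': at 19  → match P3@[51:54]
pos 55 'b': at 11 (fail-walked)
pos 56 'c': at 12
pos 57 'e': at 13
pos 58 'e': at 14
pos 59 'e': at 15
pos 60 'a': at 16  → match P2@[55:60]
pos 61 'a': at 0 (fail-walked)
pos 62 'a': at 0
pos 63 'd': at 1
pos 64 'c': at 2
pos 65 'c': at 3
pos 66 'c': at 4
pos 67 'b': at 5  → match P0@[63:67]
pos 68 'd': at 1 (fail-walked)
pos 69 'b': at 11 (fail-walked)
pos 70 'd': at 1 (fail-walked)

All matches (sorted): [[4,1],[4,3],[10,2],[18,2],[30,2],[44,1],[44,3],[50,1],[50,3],[54,3],[60,2],[67,0]]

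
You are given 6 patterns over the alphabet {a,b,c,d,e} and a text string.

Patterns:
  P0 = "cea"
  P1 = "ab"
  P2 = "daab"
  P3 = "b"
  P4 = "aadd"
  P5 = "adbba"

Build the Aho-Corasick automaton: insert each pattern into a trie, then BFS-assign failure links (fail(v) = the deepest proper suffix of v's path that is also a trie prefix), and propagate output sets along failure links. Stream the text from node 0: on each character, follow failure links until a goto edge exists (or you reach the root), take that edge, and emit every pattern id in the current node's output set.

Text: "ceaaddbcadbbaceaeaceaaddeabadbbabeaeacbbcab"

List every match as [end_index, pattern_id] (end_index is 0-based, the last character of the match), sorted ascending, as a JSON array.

Build automaton:
Trie (insert patterns):
  n0 'ε': a→4 b→10 c→1 d→6
  n1 'c': e→2
  n2 'ce': a→3
  n3 'cea': ·  ←P0
  n4 'a': a→11 b→5 d→14
  n5 'ab': ·  ←P1
  n6 'd': a→7
  n7 'da': a→8
  n8 'daa': b→9
  n9 'daab': ·  ←P2
  n10 'b': ·  ←P3
  n11 'aa': d→12
  n12 'aad': d→13
  n13 'aadd': ·  ←P4
  n14 'ad': b→15
  n15 'adb': b→16
  n16 'adbb': a→17
  n17 'adbba': ·  ←P5

BFS fail/out derivation:
  fail(1) 'c': from fail(0)=0 chase 'c': 0 ⇒ 0;  out=∅∪out(0)=∅
  fail(4) 'a': from fail(0)=0 chase 'a': 0 ⇒ 0;  out=∅∪out(0)=∅
  fail(6) 'd': from fail(0)=0 chase 'd': 0 ⇒ 0;  out=∅∪out(0)=∅
  fail(10) 'b': from fail(0)=0 chase 'b': 0 ⇒ 0;  out={3}∪out(0)={3}
  fail(2) 'ce': from fail(1)=0 chase 'e': 0 ⇒ 0;  out=∅∪out(0)=∅
  fail(5) 'ab': from fail(4)=0 chase 'b': 0 ⇒ 10;  out={1}∪out(10)={1,3}
  fail(7) 'da': from fail(6)=0 chase 'a': 0 ⇒ 4;  out=∅∪out(4)=∅
  fail(11) 'aa': from fail(4)=0 chase 'a': 0 ⇒ 4;  out=∅∪out(4)=∅
  fail(14) 'ad': from fail(4)=0 chase 'd': 0 ⇒ 6;  out=∅∪out(6)=∅
  fail(3) 'cea': from fail(2)=0 chase 'a': 0 ⇒ 4;  out={0}∪out(4)={0}
  fail(8) 'daa': from fail(7)=4 chase 'a': 4 ⇒ 11;  out=∅∪out(11)=∅
  fail(12) 'aad': from fail(11)=4 chase 'd': 4 ⇒ 14;  out=∅∪out(14)=∅
  fail(15) 'adb': from fail(14)=6 chase 'b': 6→0 ⇒ 10;  out=∅∪out(10)={3}
  fail(9) 'daab': from fail(8)=11 chase 'b': 11→4 ⇒ 5;  out={2}∪out(5)={1,2,3}
  fail(13) 'aadd': from fail(12)=14 chase 'd': 14→6→0 ⇒ 6;  out={4}∪out(6)={4}
  fail(16) 'adbb': from fail(15)=10 chase 'b': 10→0 ⇒ 10;  out=∅∪out(10)={3}
  fail(17) 'adbba': from fail(16)=10 chase 'a': 10→0 ⇒ 4;  out={5}∪out(4)={5}

Run:
i=0 'c': node 0→1
i=1 'e': node 1→2
i=2 'a': node 2→3  → match P0@[0:2]
i=3 'a': node 3→11 ·f
i=4 'd': node 11→12
i=5 'd': node 12→13  → match P4@[2:5]
i=6 'b': node 13→10 ·f  → match P3@[6:6]
i=7 'c': node 10→1 ·f
i=8 'a': node 1→4 ·f
i=9 'd': node 4→14
i=10 'b': node 14→15  → match P3@[10:10]
i=11 'b': node 15→16  → match P3@[11:11]
i=12 'a': node 16→17  → match P5@[8:12]
i=13 'c': node 17→1 ·f
i=14 'e': node 1→2
i=15 'a': node 2→3  → match P0@[13:15]
i=16 'e': node 3→0 ·f
i=17 'a': node 0→4
i=18 'c': node 4→1 ·f
i=19 'e': node 1→2
i=20 'a': node 2→3  → match P0@[18:20]
i=21 'a': node 3→11 ·f
i=22 'd': node 11→12
i=23 'd': node 12→13  → match P4@[20:23]
i=24 'e': node 13→0 ·f
i=25 'a': node 0→4
i=26 'b': node 4→5  → match P1@[25:26],P3@[26:26]
i=27 'a': node 5→4 ·f
i=28 'd': node 4→14
i=29 'b': node 14→15  → match P3@[29:29]
i=30 'b': node 15→16  → match P3@[30:30]
i=31 'a': node 16→17  → match P5@[27:31]
i=32 'b': node 17→5 ·f  → match P1@[31:32],P3@[32:32]
i=33 'e': node 5→0 ·f
i=34 'a': node 0→4
i=35 'e': node 4→0 ·f
i=36 'a': node 0→4
i=37 'c': node 4→1 ·f
i=38 'b': node 1→10 ·f  → match P3@[38:38]
i=39 'b': node 10→10 ·f  → match P3@[39:39]
i=40 'c': node 10→1 ·f
i=41 'a': node 1→4 ·f
i=42 'b': node 4→5  → match P1@[41:42],P3@[42:42]

Matches: [[2,0],[5,4],[6,3],[10,3],[11,3],[12,5],[15,0],[20,0],[23,4],[26,1],[26,3],[29,3],[30,3],[31,5],[32,1],[32,3],[38,3],[39,3],[42,1],[42,3]]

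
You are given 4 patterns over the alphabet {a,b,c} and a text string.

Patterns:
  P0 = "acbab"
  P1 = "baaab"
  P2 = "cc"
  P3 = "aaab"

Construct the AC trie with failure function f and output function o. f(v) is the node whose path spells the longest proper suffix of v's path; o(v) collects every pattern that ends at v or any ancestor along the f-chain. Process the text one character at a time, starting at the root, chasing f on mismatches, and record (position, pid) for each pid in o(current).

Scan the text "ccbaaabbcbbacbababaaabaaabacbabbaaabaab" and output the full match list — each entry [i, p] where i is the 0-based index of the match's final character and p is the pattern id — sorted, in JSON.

Construct AC machine:
Trie (insert patterns):
  0='ε' goto a→1 b→6 c→11
  1='a' goto a→13 c→2
  2='ac' goto b→3
  3='acb' goto a→4
  4='acba' goto b→5
  5='acbab' goto ·  [P0 ends]
  6='b' goto a→7
  7='ba' goto a→8
  8='baa' goto a→9
  9='baaa' goto b→10
  10='baaab' goto ·  [P1 ends]
  11='c' goto c→12
  12='cc' goto ·  [P2 ends]
  13='aa' goto a→14
  14='aaa' goto b→15
  15='aaab' goto ·  [P3 ends]

Failure links (BFS by depth):
  n1('a'): parent n0 fail=0; on 'a' 0 → fail=0;  out ∅∪∅=∅
  n6('b'): parent n0 fail=0; on 'b' 0 → fail=0;  out ∅∪∅=∅
  n11('c'): parent n0 fail=0; on 'c' 0 → fail=0;  out ∅∪∅=∅
  n2('ac'): parent n1 fail=0; on 'c' 0 → fail=11;  out ∅∪∅=∅
  n7('ba'): parent n6 fail=0; on 'a' 0 → fail=1;  out ∅∪∅=∅
  n12('cc'): parent n11 fail=0; on 'c' 0 → fail=11;  out {2}∪∅={2}
  n13('aa'): parent n1 fail=0; on 'a' 0 → fail=1;  out ∅∪∅=∅
  n3('acb'): parent n2 fail=11; on 'b' 11→0 → fail=6;  out ∅∪∅=∅
  n8('baa'): parent n7 fail=1; on 'a' 1 → fail=13;  out ∅∪∅=∅
  n14('aaa'): parent n13 fail=1; on 'a' 1 → fail=13;  out ∅∪∅=∅
  n4('acba'): parent n3 fail=6; on 'a' 6 → fail=7;  out ∅∪∅=∅
  n9('baaa'): parent n8 fail=13; on 'a' 13 → fail=14;  out ∅∪∅=∅
  n15('aaab'): parent n14 fail=13; on 'b' 13→1→0 → fail=6;  out {3}∪∅={3}
  n5('acbab'): parent n4 fail=7; on 'b' 7→1→0 → fail=6;  out {0}∪∅={0}
  n10('baaab'): parent n9 fail=14; on 'b' 14 → fail=15;  out {1}∪{3}={1,3}

Scan:
pos 0 'c': at 11
pos 1 'c': at 12  ** P2@[0:1]
pos 2 'b': at 6 (fail-walked)
pos 3 'a': at 7
pos 4 'a': at 8
pos 5 'a': at 9
pos 6 'b': at 10  ** P1@[2:6],P3@[3:6]
pos 7 'b': at 6 (fail-walked)
pos 8 'c': at 11 (fail-walked)
pos 9 'b': at 6 (fail-walked)
pos 10 'b': at 6 (fail-walked)
pos 11 'a': at 7
pos 12 'c': at 2 (fail-walked)
pos 13 'b': at 3
pos 14 'a': at 4
pos 15 'b': at 5  ** P0@[11:15]
pos 16 'a': at 7 (fail-walked)
pos 17 'b': at 6 (fail-walked)
pos 18 'a': at 7
pos 19 'a': at 8
pos 20 'a': at 9
pos 21 'b': at 10  ** P1@[17:21],P3@[18:21]
pos 22 'a': at 7 (fail-walked)
pos 23 'a': at 8
pos 24 'a': at 9
pos 25 'b': at 10  ** P1@[21:25],P3@[22:25]
pos 26 'a': at 7 (fail-walked)
pos 27 'c': at 2 (fail-walked)
pos 28 'b': at 3
pos 29 'a': at 4
pos 30 'b': at 5  ** P0@[26:30]
pos 31 'b': at 6 (fail-walked)
pos 32 'a': at 7
pos 33 'a': at 8
pos 34 'a': at 9
pos 35 'b': at 10  ** P1@[31:35],P3@[32:35]
pos 36 'a': at 7 (fail-walked)
pos 37 'a': at 8
pos 38 'b': at 6 (fail-walked)

All matches (sorted): [[1,2],[6,1],[6,3],[15,0],[21,1],[21,3],[25,1],[25,3],[30,0],[35,1],[35,3]]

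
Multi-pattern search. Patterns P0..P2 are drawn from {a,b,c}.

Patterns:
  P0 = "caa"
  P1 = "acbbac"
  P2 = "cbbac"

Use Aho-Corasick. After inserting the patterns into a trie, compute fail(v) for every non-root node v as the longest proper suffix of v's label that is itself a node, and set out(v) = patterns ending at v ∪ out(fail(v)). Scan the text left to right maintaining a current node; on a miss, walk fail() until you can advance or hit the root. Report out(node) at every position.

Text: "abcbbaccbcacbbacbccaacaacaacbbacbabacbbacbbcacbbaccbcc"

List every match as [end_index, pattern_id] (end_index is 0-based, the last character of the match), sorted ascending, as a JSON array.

Build:
Trie (insert patterns):
  n0 'ε': a→4 c→1
  n1 'c': a→2 b→10
  n2 'ca': a→3
  n3 'caa': ·  ←P0
  n4 'a': c→5
  n5 'ac': b→6
  n6 'acb': b→7
  n7 'acbb': a→8
  n8 'acbba': c→9
  n9 'acbbac': ·  ←P1
  n10 'cb': b→11
  n11 'cbb': a→12
  n12 'cbba': c→13
  n13 'cbbac': ·  ←P2

BFS fail/out derivation:
  n1('c'): parent n0 fail=0; on 'c' 0 → fail=0;  out ∅∪∅=∅
  n4('a'): parent n0 fail=0; on 'a' 0 → fail=0;  out ∅∪∅=∅
  n2('ca'): parent n1 fail=0; on 'a' 0 → fail=4;  out ∅∪∅=∅
  n5('ac'): parent n4 fail=0; on 'c' 0 → fail=1;  out ∅∪∅=∅
  n10('cb'): parent n1 fail=0; on 'b' 0 → fail=0;  out ∅∪∅=∅
  n3('caa'): parent n2 fail=4; on 'a' 4→0 → fail=4;  out {0}∪∅={0}
  n6('acb'): parent n5 fail=1; on 'b' 1 → fail=10;  out ∅∪∅=∅
  n11('cbb'): parent n10 fail=0; on 'b' 0 → fail=0;  out ∅∪∅=∅
  n7('acbb'): parent n6 fail=10; on 'b' 10 → fail=11;  out ∅∪∅=∅
  n12('cbba'): parent n11 fail=0; on 'a' 0 → fail=4;  out ∅∪∅=∅
  n8('acbba'): parent n7 fail=11; on 'a' 11 → fail=12;  out ∅∪∅=∅
  n13('cbbac'): parent n12 fail=4; on 'c' 4 → fail=5;  out {2}∪∅={2}
  n9('acbbac'): parent n8 fail=12; on 'c' 12 → fail=13;  out {1}∪{2}={1,2}

Run:
[0] read 'a'  n0⇒n4
[1] read 'b'  n4⇒n0 (via fail)
[2] read 'c'  n0⇒n1
[3] read 'b'  n1⇒n10
[4] read 'b'  n10⇒n11
[5] read 'a'  n11⇒n12
[6] read 'c'  n12⇒n13  emit P2@[2:6]
[7] read 'c'  n13⇒n1 (via fail)
[8] read 'b'  n1⇒n10
[9] read 'c'  n10⇒n1 (via fail)
[10] read 'a'  n1⇒n2
[11] read 'c'  n2⇒n5 (via fail)
[12] read 'b'  n5⇒n6
[13] read 'b'  n6⇒n7
[14] read 'a'  n7⇒n8
[15] read 'c'  n8⇒n9  emit P1@[10:15],P2@[11:15]
[16] read 'b'  n9⇒n6 (via fail)
[17] read 'c'  n6⇒n1 (via fail)
[18] read 'c'  n1⇒n1 (via fail)
[19] read 'a'  n1⇒n2
[20] read 'a'  n2⇒n3  emit P0@[18:20]
[21] read 'c'  n3⇒n5 (via fail)
[22] read 'a'  n5⇒n2 (via fail)
[23] read 'a'  n2⇒n3  emit P0@[21:23]
[24] read 'c'  n3⇒n5 (via fail)
[25] read 'a'  n5⇒n2 (via fail)
[26] read 'a'  n2⇒n3  emit P0@[24:26]
[27] read 'c'  n3⇒n5 (via fail)
[28] read 'b'  n5⇒n6
[29] read 'b'  n6⇒n7
[30] read 'a'  n7⇒n8
[31] read 'c'  n8⇒n9  emit P1@[26:31],P2@[27:31]
[32] read 'b'  n9⇒n6 (via fail)
[33] read 'a'  n6⇒n4 (via fail)
[34] read 'b'  n4⇒n0 (via fail)
[35] read 'a'  n0⇒n4
[36] read 'c'  n4⇒n5
[37] read 'b'  n5⇒n6
[38] read 'b'  n6⇒n7
[39] read 'a'  n7⇒n8
[40] read 'c'  n8⇒n9  emit P1@[35:40],P2@[36:40]
[41] read 'b'  n9⇒n6 (via fail)
[42] read 'b'  n6⇒n7
[43] read 'c'  n7⇒n1 (via fail)
[44] read 'a'  n1⇒n2
[45] read 'c'  n2⇒n5 (via fail)
[46] read 'b'  n5⇒n6
[47] read 'b'  n6⇒n7
[48] read 'a'  n7⇒n8
[49] read 'c'  n8⇒n9  emit P1@[44:49],P2@[45:49]
[50] read 'c'  n9⇒n1 (via fail)
[51] read 'b'  n1⇒n10
[52] read 'c'  n10⇒n1 (via fail)
[53] read 'c'  n1⇒n1 (via fail)

Result: [[6,2],[15,1],[15,2],[20,0],[23,0],[26,0],[31,1],[31,2],[40,1],[40,2],[49,1],[49,2]]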